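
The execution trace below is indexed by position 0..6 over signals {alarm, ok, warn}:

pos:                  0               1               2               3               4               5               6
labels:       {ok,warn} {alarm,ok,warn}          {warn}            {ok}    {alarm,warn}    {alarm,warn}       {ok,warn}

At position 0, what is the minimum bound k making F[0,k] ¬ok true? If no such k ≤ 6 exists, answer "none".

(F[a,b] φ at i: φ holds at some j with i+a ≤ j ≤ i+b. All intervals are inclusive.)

2

Scan j = 0,1,… for ¬ok:
  j=0: fails
  j=1: fails
  j=2: holds
First hit at j=2, so smallest k = 2-0 = 2.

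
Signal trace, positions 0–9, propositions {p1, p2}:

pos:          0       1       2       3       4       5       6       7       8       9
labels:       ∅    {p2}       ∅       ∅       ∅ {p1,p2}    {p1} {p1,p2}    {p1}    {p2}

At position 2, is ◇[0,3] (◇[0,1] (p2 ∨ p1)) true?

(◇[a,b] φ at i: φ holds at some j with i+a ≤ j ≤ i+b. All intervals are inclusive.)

Check ◇[0,1] (p2 ∨ p1) at each j in [2,5]:
  j=2: fails (none in [2,3])
  j=3: fails (none in [3,4])
  j=4: holds (witness at 5)
  j=5: holds (witness at 5)
Found at j=4 → formula holds.

Holds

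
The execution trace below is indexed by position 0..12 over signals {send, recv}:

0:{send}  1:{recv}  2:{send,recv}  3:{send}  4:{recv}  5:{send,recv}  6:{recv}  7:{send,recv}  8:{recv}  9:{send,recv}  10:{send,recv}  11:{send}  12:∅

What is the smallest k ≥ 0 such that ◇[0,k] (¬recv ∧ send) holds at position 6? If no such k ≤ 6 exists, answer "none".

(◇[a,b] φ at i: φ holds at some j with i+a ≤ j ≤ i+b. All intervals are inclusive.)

Scan j = 6,7,… for (¬recv ∧ send):
  j=6: fails
  j=7: fails
  j=8: fails
  j=9: fails
  j=10: fails
  j=11: holds
First hit at j=11, so smallest k = 11-6 = 5.

5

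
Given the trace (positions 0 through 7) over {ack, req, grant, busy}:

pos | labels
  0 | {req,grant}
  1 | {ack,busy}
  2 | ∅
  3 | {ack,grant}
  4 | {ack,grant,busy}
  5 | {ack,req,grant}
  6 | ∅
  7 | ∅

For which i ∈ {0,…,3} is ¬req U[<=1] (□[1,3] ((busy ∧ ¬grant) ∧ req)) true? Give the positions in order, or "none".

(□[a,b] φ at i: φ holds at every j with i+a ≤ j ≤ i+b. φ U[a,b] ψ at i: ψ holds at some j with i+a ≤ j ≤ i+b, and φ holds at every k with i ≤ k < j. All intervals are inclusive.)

Evaluate at each i in [0,3]:
  i=0: ✗ (no rhs in [0,1])
  i=1: ✗ (no rhs in [1,2])
  i=2: ✗ (no rhs in [2,3])
  i=3: ✗ (no rhs in [3,4])

none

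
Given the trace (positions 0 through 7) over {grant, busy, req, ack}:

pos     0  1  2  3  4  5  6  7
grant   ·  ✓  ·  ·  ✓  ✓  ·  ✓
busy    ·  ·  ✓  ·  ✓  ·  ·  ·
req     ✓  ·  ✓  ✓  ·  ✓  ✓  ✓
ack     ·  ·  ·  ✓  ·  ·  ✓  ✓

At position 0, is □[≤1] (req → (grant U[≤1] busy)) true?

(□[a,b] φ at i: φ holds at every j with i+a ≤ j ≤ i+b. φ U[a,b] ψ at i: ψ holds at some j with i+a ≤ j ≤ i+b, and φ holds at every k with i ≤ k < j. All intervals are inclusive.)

Check (req → (grant U[≤1] busy)) at every j in [0,1]:
  j=0: antecedent true; consequent fails → ✗
  j=1: antecedent false → ✓
Fails at j=0 → formula fails.

No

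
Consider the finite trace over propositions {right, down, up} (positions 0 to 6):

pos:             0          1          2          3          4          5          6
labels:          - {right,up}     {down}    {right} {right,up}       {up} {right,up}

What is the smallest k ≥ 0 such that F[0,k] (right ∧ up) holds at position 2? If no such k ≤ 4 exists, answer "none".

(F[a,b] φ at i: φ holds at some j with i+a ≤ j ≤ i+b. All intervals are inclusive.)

2

Scan j = 2,3,… for (right ∧ up):
  j=2: fails
  j=3: fails
  j=4: holds
First hit at j=4, so smallest k = 4-2 = 2.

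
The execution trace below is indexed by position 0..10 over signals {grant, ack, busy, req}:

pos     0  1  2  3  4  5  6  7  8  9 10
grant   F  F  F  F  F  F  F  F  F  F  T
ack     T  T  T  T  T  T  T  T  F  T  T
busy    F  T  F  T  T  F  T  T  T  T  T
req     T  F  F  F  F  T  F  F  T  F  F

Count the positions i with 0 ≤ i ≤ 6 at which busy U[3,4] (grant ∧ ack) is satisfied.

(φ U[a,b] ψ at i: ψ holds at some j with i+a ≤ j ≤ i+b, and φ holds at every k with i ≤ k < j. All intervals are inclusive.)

Evaluate at each i in [0,6]:
  i=0: ✗ (no rhs in [3,4])
  i=1: ✗ (no rhs in [4,5])
  i=2: ✗ (no rhs in [5,6])
  i=3: ✗ (no rhs in [6,7])
  i=4: ✗ (no rhs in [7,8])
  i=5: ✗ (no rhs in [8,9])
  i=6: ✓ (rhs at j=10; lhs holds on [6,9])
Positions where it holds: {6} → 1.

1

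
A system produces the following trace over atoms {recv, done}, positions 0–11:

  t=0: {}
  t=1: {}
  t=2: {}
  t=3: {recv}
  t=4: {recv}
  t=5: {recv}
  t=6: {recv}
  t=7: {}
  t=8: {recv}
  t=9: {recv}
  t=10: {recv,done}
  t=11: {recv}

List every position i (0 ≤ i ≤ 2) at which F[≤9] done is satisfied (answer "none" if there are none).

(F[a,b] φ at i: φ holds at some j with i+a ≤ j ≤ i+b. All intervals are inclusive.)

1, 2

Evaluate at each i in [0,2]:
  i=0: ✗ (none in [0,9])
  i=1: ✓ (witness j=10)
  i=2: ✓ (witness j=10)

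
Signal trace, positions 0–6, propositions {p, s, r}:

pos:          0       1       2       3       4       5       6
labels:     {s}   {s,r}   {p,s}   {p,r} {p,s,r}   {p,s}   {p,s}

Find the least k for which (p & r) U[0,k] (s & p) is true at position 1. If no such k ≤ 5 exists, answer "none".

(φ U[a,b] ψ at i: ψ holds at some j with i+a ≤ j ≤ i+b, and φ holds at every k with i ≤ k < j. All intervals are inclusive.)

Need earliest j ≥ 1 with (s & p), and (p & r) at every k in [1,j-1].
  j=1: rhs fails.
  j=2: rhs holds but lhs fails at k=1.
  j=3: rhs fails.
  j=4: rhs holds but lhs fails at k=1.
  j=5: rhs holds but lhs fails at k=1.
  j=6: rhs holds but lhs fails at k=1.
No witness within the range → none.

none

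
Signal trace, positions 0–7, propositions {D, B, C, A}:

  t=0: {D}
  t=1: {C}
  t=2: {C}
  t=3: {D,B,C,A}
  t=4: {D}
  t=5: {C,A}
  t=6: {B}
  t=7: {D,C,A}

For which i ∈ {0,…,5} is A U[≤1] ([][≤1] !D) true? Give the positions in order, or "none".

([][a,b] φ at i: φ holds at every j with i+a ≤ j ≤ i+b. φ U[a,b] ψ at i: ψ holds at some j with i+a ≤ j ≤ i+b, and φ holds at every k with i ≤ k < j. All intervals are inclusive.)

Evaluate at each i in [0,5]:
  i=0: ✗ (lhs fails at k=0 before rhs at j=1)
  i=1: ✓ (rhs at j=1)
  i=2: ✗ (no rhs in [2,3])
  i=3: ✗ (no rhs in [3,4])
  i=4: ✗ (lhs fails at k=4 before rhs at j=5)
  i=5: ✓ (rhs at j=5)

1, 5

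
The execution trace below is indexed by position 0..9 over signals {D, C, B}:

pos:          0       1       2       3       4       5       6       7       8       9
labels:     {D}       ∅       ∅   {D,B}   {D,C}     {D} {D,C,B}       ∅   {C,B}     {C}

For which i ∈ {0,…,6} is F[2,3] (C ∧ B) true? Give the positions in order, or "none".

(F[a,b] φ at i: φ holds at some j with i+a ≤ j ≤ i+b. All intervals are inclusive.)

Evaluate at each i in [0,6]:
  i=0: ✗ (none in [2,3])
  i=1: ✗ (none in [3,4])
  i=2: ✗ (none in [4,5])
  i=3: ✓ (witness j=6)
  i=4: ✓ (witness j=6)
  i=5: ✓ (witness j=8)
  i=6: ✓ (witness j=8)

3, 4, 5, 6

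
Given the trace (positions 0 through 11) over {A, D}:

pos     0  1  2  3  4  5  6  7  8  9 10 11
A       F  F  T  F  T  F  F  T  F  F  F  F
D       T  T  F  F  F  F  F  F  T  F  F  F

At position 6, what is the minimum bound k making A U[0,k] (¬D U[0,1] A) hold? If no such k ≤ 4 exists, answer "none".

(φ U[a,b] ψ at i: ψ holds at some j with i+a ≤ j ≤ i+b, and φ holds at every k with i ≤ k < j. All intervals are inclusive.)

Need earliest j ≥ 6 with (¬D U[0,1] A), and A at every k in [6,j-1].
  j=6: rhs holds (empty prefix). k = 0.

0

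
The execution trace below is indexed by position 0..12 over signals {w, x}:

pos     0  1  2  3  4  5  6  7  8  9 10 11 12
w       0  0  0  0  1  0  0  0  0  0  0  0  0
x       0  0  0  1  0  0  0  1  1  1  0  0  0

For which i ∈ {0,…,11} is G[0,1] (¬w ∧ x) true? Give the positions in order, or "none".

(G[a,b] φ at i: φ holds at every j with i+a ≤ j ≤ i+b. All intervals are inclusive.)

7, 8

Evaluate at each i in [0,11]:
  i=0: ✗ (fails at j=0)
  i=1: ✗ (fails at j=1)
  i=2: ✗ (fails at j=2)
  i=3: ✗ (fails at j=4)
  i=4: ✗ (fails at j=4)
  i=5: ✗ (fails at j=5)
  i=6: ✗ (fails at j=6)
  i=7: ✓ (all of [7,8])
  i=8: ✓ (all of [8,9])
  i=9: ✗ (fails at j=10)
  i=10: ✗ (fails at j=10)
  i=11: ✗ (fails at j=11)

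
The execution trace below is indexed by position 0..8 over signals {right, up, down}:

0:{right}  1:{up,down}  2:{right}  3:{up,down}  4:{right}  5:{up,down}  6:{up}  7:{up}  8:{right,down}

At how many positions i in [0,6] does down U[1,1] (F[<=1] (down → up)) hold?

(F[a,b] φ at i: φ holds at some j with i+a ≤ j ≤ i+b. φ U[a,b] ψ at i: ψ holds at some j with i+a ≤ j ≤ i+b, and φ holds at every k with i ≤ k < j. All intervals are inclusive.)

Evaluate at each i in [0,6]:
  i=0: ✗ (lhs fails at k=0 before rhs at j=1)
  i=1: ✓ (rhs at j=2; lhs holds on [1,1])
  i=2: ✗ (lhs fails at k=2 before rhs at j=3)
  i=3: ✓ (rhs at j=4; lhs holds on [3,3])
  i=4: ✗ (lhs fails at k=4 before rhs at j=5)
  i=5: ✓ (rhs at j=6; lhs holds on [5,5])
  i=6: ✗ (lhs fails at k=6 before rhs at j=7)
Positions where it holds: {1, 3, 5} → 3.

3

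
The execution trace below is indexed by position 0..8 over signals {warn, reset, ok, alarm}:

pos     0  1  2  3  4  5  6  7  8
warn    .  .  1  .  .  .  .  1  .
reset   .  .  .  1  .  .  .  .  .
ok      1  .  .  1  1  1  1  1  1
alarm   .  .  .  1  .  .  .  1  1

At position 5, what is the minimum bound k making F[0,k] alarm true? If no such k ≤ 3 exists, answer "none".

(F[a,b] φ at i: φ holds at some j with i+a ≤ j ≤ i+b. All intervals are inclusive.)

2

Scan j = 5,6,… for alarm:
  j=5: fails
  j=6: fails
  j=7: holds
First hit at j=7, so smallest k = 7-5 = 2.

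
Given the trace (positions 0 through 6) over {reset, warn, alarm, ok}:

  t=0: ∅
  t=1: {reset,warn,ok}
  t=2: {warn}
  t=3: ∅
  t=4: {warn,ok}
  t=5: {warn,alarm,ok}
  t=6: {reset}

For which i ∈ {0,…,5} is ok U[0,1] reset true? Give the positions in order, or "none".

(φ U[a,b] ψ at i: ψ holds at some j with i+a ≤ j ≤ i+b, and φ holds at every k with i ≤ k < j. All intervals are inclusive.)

1, 5

Evaluate at each i in [0,5]:
  i=0: ✗ (lhs fails at k=0 before rhs at j=1)
  i=1: ✓ (rhs at j=1)
  i=2: ✗ (no rhs in [2,3])
  i=3: ✗ (no rhs in [3,4])
  i=4: ✗ (no rhs in [4,5])
  i=5: ✓ (rhs at j=6; lhs holds on [5,5])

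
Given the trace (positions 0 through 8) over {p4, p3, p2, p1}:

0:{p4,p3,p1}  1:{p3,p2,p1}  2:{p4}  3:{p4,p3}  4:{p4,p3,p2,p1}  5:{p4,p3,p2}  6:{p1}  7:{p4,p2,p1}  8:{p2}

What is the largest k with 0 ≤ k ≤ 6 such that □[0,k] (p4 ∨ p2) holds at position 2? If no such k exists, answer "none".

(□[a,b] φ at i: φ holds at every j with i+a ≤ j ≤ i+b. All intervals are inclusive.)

(p4 ∨ p2) must hold from j=2 onward; find where it first fails.
  j=2: holds
  j=3: holds
  j=4: holds
  j=5: holds
  j=6: fails
Holds on [2,5], so largest k = 3.

3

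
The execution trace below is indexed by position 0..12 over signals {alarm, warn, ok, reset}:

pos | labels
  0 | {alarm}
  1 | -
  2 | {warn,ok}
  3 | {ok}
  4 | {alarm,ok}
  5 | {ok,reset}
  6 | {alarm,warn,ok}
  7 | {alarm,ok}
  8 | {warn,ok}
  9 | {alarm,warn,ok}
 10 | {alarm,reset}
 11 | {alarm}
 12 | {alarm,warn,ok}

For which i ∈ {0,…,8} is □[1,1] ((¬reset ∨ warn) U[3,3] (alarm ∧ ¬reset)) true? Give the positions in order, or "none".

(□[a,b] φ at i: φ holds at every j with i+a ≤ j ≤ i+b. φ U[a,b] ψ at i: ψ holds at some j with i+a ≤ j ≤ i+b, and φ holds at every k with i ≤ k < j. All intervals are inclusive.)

0, 5

Evaluate at each i in [0,8]:
  i=0: ✓ (all of [1,1])
  i=1: ✗ (fails at j=2)
  i=2: ✗ (fails at j=3)
  i=3: ✗ (fails at j=4)
  i=4: ✗ (fails at j=5)
  i=5: ✓ (all of [6,6])
  i=6: ✗ (fails at j=7)
  i=7: ✗ (fails at j=8)
  i=8: ✗ (fails at j=9)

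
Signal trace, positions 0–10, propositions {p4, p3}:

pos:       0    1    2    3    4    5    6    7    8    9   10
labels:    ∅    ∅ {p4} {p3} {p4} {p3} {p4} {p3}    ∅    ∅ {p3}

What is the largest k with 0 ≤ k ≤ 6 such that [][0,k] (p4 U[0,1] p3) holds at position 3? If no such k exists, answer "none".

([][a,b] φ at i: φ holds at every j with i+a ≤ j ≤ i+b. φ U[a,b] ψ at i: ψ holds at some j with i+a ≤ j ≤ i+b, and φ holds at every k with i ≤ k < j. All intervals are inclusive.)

(p4 U[0,1] p3) must hold from j=3 onward; find where it first fails.
  j=3: holds
  j=4: holds
  j=5: holds
  j=6: holds
  j=7: holds
  j=8: fails
Holds on [3,7], so largest k = 4.

4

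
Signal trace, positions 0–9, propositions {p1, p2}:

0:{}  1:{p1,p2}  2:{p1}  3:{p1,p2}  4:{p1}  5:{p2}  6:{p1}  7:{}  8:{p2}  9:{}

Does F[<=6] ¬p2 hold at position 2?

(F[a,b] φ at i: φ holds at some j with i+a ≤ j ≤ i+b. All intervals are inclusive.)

Check ¬p2 at each j in [2,8]:
  j=2: true
  j=3: false
  j=4: true
  j=5: false
  j=6: true
  j=7: true
  j=8: false
Found at j=2 → formula holds.

True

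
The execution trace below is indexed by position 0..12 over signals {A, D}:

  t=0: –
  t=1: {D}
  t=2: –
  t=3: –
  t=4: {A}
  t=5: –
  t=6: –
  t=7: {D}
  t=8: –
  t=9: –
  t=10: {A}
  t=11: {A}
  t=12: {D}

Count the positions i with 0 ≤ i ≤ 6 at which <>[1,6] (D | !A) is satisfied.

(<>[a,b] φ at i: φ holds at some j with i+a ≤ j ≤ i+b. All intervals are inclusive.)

7

Evaluate at each i in [0,6]:
  i=0: ✓ (witness j=1)
  i=1: ✓ (witness j=2)
  i=2: ✓ (witness j=3)
  i=3: ✓ (witness j=5)
  i=4: ✓ (witness j=5)
  i=5: ✓ (witness j=6)
  i=6: ✓ (witness j=7)
Positions where it holds: {0, 1, 2, 3, 4, 5, 6} → 7.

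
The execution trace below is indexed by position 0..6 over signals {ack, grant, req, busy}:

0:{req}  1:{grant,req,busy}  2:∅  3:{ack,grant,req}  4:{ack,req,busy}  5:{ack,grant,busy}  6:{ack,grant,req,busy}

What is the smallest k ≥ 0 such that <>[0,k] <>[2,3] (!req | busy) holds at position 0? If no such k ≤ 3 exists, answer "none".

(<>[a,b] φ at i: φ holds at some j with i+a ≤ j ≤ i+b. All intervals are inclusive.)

0

Scan j = 0,1,… for <>[2,3] (!req | busy):
  j=0: holds
First hit at j=0, so smallest k = 0-0 = 0.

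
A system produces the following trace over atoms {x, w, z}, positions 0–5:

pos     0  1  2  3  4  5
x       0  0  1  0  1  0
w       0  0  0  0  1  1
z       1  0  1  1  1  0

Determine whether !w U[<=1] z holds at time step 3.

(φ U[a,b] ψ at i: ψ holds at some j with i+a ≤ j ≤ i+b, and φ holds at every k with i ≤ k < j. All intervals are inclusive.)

Need some j in [3,4] with z, and !w at every k in [3,j-1].
  j=3: z holds; no prefix to check → satisfied.

True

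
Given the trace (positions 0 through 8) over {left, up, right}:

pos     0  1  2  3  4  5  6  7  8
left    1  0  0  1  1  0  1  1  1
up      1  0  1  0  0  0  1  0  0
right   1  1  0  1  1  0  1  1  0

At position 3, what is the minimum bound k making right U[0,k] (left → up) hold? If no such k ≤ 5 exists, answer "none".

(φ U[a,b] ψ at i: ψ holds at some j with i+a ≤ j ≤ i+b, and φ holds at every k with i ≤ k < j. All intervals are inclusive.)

2

Need earliest j ≥ 3 with (left → up), and right at every k in [3,j-1].
  j=3: rhs fails.
  j=4: rhs fails.
  j=5: rhs holds; lhs holds on [3,4]. k = 2.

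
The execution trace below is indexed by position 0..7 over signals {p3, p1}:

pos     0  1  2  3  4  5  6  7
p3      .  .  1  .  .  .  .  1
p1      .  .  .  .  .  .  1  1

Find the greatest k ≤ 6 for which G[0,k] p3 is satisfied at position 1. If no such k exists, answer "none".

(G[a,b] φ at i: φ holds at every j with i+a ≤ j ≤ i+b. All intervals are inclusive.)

p3 must hold from j=1 onward; find where it first fails.
  j=1: fails → no k works.

none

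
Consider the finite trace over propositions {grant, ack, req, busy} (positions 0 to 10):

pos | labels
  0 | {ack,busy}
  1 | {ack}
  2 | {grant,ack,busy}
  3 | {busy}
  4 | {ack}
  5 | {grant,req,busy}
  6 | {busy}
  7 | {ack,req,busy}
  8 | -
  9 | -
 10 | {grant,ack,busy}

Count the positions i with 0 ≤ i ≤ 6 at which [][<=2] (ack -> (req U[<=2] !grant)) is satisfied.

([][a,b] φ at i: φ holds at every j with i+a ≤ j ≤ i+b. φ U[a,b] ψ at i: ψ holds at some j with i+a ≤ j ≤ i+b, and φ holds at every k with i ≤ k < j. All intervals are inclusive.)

4

Evaluate at each i in [0,6]:
  i=0: ✗ (fails at j=2)
  i=1: ✗ (fails at j=2)
  i=2: ✗ (fails at j=2)
  i=3: ✓ (all of [3,5])
  i=4: ✓ (all of [4,6])
  i=5: ✓ (all of [5,7])
  i=6: ✓ (all of [6,8])
Positions where it holds: {3, 4, 5, 6} → 4.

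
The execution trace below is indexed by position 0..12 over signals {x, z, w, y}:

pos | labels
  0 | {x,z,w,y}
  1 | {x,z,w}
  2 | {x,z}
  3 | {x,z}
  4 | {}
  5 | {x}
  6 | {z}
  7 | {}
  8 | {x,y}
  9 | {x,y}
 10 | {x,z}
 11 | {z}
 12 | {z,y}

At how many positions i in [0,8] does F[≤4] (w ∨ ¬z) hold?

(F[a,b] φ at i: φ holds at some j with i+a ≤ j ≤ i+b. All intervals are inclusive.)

Evaluate at each i in [0,8]:
  i=0: ✓ (witness j=0)
  i=1: ✓ (witness j=1)
  i=2: ✓ (witness j=4)
  i=3: ✓ (witness j=4)
  i=4: ✓ (witness j=4)
  i=5: ✓ (witness j=5)
  i=6: ✓ (witness j=7)
  i=7: ✓ (witness j=7)
  i=8: ✓ (witness j=8)
Positions where it holds: {0, 1, 2, 3, 4, 5, 6, 7, 8} → 9.

9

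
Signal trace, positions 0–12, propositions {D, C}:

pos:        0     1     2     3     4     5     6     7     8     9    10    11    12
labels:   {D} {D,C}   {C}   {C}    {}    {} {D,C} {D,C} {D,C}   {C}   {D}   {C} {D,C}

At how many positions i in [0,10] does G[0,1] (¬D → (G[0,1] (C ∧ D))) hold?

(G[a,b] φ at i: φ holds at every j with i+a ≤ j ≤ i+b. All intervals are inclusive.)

Evaluate at each i in [0,10]:
  i=0: ✓ (all of [0,1])
  i=1: ✗ (fails at j=2)
  i=2: ✗ (fails at j=2)
  i=3: ✗ (fails at j=3)
  i=4: ✗ (fails at j=4)
  i=5: ✗ (fails at j=5)
  i=6: ✓ (all of [6,7])
  i=7: ✓ (all of [7,8])
  i=8: ✗ (fails at j=9)
  i=9: ✗ (fails at j=9)
  i=10: ✗ (fails at j=11)
Positions where it holds: {0, 6, 7} → 3.

3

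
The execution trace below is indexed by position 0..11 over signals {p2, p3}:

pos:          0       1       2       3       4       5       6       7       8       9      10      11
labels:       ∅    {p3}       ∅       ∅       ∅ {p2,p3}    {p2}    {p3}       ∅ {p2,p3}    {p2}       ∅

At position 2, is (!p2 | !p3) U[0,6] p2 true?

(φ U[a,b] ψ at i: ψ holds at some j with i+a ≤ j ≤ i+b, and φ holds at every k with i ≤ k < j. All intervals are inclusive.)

Need some j in [2,8] with p2, and (!p2 | !p3) at every k in [2,j-1].
  j=2: p2 false.
  j=3: p2 false.
  j=4: p2 false.
  j=5: p2 holds; (!p2 | !p3) holds at every k in [2,4] → satisfied.

True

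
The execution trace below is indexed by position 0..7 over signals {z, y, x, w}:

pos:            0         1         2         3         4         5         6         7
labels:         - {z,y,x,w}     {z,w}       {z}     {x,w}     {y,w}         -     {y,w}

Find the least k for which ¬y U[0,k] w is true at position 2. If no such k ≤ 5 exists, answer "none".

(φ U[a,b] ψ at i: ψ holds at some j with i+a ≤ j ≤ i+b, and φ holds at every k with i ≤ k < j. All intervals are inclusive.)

0

Need earliest j ≥ 2 with w, and ¬y at every k in [2,j-1].
  j=2: rhs holds (empty prefix). k = 0.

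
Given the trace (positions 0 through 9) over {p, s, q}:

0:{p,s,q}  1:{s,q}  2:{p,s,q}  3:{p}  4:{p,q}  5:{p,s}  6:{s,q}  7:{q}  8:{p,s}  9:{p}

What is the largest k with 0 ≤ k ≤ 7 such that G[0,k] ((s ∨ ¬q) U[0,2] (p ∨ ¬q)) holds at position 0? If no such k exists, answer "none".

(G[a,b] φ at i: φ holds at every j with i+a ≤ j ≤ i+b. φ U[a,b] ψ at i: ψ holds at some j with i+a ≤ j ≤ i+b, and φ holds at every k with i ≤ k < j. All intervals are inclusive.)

5

((s ∨ ¬q) U[0,2] (p ∨ ¬q)) must hold from j=0 onward; find where it first fails.
  j=0: holds
  j=1: holds
  j=2: holds
  j=3: holds
  j=4: holds
  j=5: holds
  j=6: fails
Holds on [0,5], so largest k = 5.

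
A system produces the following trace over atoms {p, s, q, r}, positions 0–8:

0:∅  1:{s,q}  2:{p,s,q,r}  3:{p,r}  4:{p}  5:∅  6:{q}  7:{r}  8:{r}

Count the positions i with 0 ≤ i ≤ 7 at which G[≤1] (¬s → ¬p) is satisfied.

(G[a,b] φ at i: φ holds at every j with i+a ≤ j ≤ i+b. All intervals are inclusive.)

Evaluate at each i in [0,7]:
  i=0: ✓ (all of [0,1])
  i=1: ✓ (all of [1,2])
  i=2: ✗ (fails at j=3)
  i=3: ✗ (fails at j=3)
  i=4: ✗ (fails at j=4)
  i=5: ✓ (all of [5,6])
  i=6: ✓ (all of [6,7])
  i=7: ✓ (all of [7,8])
Positions where it holds: {0, 1, 5, 6, 7} → 5.

5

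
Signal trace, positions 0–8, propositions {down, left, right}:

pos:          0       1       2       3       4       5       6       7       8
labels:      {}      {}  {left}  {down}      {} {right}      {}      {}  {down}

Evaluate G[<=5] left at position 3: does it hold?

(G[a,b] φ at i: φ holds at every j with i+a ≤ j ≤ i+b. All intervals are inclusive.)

No

Check left at every j in [3,8]:
  j=3: false
  j=4: false
  j=5: false
  j=6: false
  j=7: false
  j=8: false
Fails at j=3 → formula fails.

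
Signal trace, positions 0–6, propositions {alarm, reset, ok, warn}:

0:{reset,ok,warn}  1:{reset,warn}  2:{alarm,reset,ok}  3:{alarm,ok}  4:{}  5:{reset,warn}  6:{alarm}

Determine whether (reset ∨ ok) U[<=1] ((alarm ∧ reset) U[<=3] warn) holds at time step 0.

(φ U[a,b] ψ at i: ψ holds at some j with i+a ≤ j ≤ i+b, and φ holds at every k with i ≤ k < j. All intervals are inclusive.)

Need some j in [0,1] with ((alarm ∧ reset) U[<=3] warn), and (reset ∨ ok) at every k in [0,j-1].
  j=0: ((alarm ∧ reset) U[<=3] warn) holds; no prefix to check → satisfied.

Yes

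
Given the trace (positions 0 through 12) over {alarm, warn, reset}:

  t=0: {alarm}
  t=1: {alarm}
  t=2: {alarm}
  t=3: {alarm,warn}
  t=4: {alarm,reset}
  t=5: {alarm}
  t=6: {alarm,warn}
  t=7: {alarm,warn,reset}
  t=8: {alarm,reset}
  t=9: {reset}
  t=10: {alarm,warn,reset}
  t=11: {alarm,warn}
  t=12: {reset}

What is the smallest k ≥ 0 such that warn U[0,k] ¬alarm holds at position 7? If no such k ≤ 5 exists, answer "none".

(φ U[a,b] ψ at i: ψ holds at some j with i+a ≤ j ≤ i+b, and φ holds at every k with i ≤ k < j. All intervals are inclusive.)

Need earliest j ≥ 7 with ¬alarm, and warn at every k in [7,j-1].
  j=7: rhs fails.
  j=8: rhs fails.
  j=9: rhs holds but lhs fails at k=8.
  j=10: rhs fails.
  j=11: rhs fails.
  j=12: rhs holds but lhs fails at k=8.
No witness within the range → none.

none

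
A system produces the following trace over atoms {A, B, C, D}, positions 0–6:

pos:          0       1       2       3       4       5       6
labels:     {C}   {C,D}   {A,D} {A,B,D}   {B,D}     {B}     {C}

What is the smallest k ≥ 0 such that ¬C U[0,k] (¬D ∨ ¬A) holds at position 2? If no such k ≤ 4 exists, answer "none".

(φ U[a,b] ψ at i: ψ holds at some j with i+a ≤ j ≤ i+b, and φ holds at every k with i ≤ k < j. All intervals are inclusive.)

Need earliest j ≥ 2 with (¬D ∨ ¬A), and ¬C at every k in [2,j-1].
  j=2: rhs fails.
  j=3: rhs fails.
  j=4: rhs holds; lhs holds on [2,3]. k = 2.

2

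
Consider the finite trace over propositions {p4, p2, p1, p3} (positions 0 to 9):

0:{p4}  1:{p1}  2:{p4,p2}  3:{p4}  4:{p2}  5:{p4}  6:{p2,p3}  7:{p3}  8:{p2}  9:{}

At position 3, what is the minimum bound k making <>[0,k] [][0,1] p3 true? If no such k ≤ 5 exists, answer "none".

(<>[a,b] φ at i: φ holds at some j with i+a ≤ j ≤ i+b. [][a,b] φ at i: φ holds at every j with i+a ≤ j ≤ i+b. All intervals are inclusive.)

3

Scan j = 3,4,… for [][0,1] p3:
  j=3: fails
  j=4: fails
  j=5: fails
  j=6: holds
First hit at j=6, so smallest k = 6-3 = 3.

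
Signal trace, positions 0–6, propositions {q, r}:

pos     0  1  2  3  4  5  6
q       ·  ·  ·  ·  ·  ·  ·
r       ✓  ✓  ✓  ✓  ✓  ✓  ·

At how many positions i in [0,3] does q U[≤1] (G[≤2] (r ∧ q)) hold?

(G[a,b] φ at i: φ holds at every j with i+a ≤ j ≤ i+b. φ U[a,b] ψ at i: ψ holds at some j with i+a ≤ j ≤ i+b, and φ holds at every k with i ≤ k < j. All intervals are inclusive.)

0

Evaluate at each i in [0,3]:
  i=0: ✗ (no rhs in [0,1])
  i=1: ✗ (no rhs in [1,2])
  i=2: ✗ (no rhs in [2,3])
  i=3: ✗ (no rhs in [3,4])
Positions where it holds: {} → 0.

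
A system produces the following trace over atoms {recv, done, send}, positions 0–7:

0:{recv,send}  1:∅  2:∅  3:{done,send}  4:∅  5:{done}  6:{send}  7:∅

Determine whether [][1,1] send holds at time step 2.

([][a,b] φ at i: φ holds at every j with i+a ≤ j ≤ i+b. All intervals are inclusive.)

Check send at every j in [3,3]:
  j=3: true
All positions satisfy it → formula holds.

Yes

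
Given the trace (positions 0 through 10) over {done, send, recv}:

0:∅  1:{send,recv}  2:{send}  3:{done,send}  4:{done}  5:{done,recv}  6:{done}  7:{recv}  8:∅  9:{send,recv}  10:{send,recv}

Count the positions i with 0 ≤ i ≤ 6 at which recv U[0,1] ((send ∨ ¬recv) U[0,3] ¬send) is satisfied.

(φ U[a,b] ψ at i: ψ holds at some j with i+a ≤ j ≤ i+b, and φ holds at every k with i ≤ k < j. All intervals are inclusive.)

Evaluate at each i in [0,6]:
  i=0: ✓ (rhs at j=0)
  i=1: ✓ (rhs at j=1)
  i=2: ✓ (rhs at j=2)
  i=3: ✓ (rhs at j=3)
  i=4: ✓ (rhs at j=4)
  i=5: ✓ (rhs at j=5)
  i=6: ✓ (rhs at j=6)
Positions where it holds: {0, 1, 2, 3, 4, 5, 6} → 7.

7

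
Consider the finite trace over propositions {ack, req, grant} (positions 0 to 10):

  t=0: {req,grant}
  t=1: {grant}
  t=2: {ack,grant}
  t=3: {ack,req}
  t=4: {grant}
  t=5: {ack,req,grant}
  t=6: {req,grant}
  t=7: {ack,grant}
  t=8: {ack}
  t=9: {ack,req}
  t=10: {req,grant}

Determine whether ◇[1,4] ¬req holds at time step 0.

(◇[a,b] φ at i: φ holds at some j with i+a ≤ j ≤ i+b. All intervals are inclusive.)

Check ¬req at each j in [1,4]:
  j=1: true
  j=2: true
  j=3: false
  j=4: true
Found at j=1 → formula holds.

True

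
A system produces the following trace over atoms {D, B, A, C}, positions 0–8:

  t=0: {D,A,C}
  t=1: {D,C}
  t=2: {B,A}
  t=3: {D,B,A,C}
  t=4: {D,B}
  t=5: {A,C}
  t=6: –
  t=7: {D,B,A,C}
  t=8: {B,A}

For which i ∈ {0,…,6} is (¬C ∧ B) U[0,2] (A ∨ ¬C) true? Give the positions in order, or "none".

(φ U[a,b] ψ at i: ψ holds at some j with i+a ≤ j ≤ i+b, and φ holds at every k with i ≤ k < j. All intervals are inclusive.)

0, 2, 3, 4, 5, 6

Evaluate at each i in [0,6]:
  i=0: ✓ (rhs at j=0)
  i=1: ✗ (lhs fails at k=1 before rhs at j=2)
  i=2: ✓ (rhs at j=2)
  i=3: ✓ (rhs at j=3)
  i=4: ✓ (rhs at j=4)
  i=5: ✓ (rhs at j=5)
  i=6: ✓ (rhs at j=6)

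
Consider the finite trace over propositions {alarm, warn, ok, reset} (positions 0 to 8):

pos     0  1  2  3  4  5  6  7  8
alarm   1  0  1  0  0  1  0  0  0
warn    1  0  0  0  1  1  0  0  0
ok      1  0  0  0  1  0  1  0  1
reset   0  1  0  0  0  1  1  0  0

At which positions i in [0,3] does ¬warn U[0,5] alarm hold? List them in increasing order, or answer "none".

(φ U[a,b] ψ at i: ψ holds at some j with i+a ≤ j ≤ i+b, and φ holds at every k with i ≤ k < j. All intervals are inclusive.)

0, 1, 2

Evaluate at each i in [0,3]:
  i=0: ✓ (rhs at j=0)
  i=1: ✓ (rhs at j=2; lhs holds on [1,1])
  i=2: ✓ (rhs at j=2)
  i=3: ✗ (lhs fails at k=4 before rhs at j=5)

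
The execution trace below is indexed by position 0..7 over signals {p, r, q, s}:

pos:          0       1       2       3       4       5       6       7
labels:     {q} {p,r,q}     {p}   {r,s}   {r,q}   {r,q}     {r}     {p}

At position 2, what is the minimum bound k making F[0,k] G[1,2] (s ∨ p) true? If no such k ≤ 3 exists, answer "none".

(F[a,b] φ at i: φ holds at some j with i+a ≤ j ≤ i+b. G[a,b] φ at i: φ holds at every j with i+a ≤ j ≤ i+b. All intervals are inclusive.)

none

Scan j = 2,3,… for G[1,2] (s ∨ p):
  j=2: fails
  j=3: fails
  j=4: fails
  j=5: fails
No j in [2,5] satisfies it → none.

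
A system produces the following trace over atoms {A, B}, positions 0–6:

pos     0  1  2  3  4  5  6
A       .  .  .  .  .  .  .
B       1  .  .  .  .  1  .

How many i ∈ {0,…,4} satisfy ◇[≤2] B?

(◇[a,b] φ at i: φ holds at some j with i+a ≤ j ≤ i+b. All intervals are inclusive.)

Evaluate at each i in [0,4]:
  i=0: ✓ (witness j=0)
  i=1: ✗ (none in [1,3])
  i=2: ✗ (none in [2,4])
  i=3: ✓ (witness j=5)
  i=4: ✓ (witness j=5)
Positions where it holds: {0, 3, 4} → 3.

3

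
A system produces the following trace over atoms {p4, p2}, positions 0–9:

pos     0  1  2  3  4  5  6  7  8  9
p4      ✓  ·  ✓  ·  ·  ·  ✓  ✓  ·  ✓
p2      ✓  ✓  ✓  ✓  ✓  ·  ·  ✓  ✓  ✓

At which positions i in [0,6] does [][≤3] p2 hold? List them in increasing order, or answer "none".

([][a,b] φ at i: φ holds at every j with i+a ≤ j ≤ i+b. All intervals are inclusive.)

Evaluate at each i in [0,6]:
  i=0: ✓ (all of [0,3])
  i=1: ✓ (all of [1,4])
  i=2: ✗ (fails at j=5)
  i=3: ✗ (fails at j=5)
  i=4: ✗ (fails at j=5)
  i=5: ✗ (fails at j=5)
  i=6: ✗ (fails at j=6)

0, 1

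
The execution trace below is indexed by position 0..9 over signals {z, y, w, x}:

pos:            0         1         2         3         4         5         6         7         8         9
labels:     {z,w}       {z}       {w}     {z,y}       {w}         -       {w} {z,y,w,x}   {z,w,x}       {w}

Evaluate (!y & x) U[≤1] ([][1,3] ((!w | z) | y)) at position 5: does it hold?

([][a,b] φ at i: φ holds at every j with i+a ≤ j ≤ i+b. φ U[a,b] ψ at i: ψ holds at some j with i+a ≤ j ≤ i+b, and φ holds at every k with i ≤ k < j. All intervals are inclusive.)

False

Need some j in [5,6] with [][1,3] ((!w | z) | y), and (!y & x) at every k in [5,j-1].
  j=5: [][1,3] ((!w | z) | y) — fails at 6.
  j=6: [][1,3] ((!w | z) | y) — fails at 9.
No j in the window works → until fails.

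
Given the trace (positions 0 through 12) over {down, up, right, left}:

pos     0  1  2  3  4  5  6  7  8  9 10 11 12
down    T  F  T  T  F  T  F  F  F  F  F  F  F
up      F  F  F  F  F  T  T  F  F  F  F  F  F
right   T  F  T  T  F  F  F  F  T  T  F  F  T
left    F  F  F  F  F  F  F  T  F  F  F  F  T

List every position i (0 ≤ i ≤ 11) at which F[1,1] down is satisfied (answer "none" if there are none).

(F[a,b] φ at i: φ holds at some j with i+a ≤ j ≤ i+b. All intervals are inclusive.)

Evaluate at each i in [0,11]:
  i=0: ✗ (none in [1,1])
  i=1: ✓ (witness j=2)
  i=2: ✓ (witness j=3)
  i=3: ✗ (none in [4,4])
  i=4: ✓ (witness j=5)
  i=5: ✗ (none in [6,6])
  i=6: ✗ (none in [7,7])
  i=7: ✗ (none in [8,8])
  i=8: ✗ (none in [9,9])
  i=9: ✗ (none in [10,10])
  i=10: ✗ (none in [11,11])
  i=11: ✗ (none in [12,12])

1, 2, 4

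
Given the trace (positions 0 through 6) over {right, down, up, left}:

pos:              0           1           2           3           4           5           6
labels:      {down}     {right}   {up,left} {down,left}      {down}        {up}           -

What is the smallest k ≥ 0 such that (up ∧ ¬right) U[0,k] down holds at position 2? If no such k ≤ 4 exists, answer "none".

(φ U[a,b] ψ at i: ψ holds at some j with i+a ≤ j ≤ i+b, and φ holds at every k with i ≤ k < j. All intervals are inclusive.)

1

Need earliest j ≥ 2 with down, and (up ∧ ¬right) at every k in [2,j-1].
  j=2: rhs fails.
  j=3: rhs holds; lhs holds on [2,2]. k = 1.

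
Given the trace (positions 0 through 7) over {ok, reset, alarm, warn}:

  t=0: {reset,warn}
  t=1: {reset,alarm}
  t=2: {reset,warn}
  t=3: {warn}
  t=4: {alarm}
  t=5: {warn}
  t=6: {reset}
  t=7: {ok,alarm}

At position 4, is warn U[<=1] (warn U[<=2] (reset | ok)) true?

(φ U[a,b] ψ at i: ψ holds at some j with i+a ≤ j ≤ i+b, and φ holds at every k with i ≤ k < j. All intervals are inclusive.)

Does not hold

Need some j in [4,5] with (warn U[<=2] (reset | ok)), and warn at every k in [4,j-1].
  j=4: (warn U[<=2] (reset | ok)) — fails.
  j=5: (warn U[<=2] (reset | ok)) holds, but warn fails at k=4 → not this j.
No j in the window works → until fails.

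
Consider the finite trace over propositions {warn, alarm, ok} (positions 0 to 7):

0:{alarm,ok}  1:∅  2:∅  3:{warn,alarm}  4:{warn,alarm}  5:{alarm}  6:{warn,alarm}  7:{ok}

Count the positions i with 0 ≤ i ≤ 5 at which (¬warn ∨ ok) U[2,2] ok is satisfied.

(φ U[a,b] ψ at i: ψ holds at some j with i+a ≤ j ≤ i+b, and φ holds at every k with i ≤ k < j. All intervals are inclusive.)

0

Evaluate at each i in [0,5]:
  i=0: ✗ (no rhs in [2,2])
  i=1: ✗ (no rhs in [3,3])
  i=2: ✗ (no rhs in [4,4])
  i=3: ✗ (no rhs in [5,5])
  i=4: ✗ (no rhs in [6,6])
  i=5: ✗ (lhs fails at k=6 before rhs at j=7)
Positions where it holds: {} → 0.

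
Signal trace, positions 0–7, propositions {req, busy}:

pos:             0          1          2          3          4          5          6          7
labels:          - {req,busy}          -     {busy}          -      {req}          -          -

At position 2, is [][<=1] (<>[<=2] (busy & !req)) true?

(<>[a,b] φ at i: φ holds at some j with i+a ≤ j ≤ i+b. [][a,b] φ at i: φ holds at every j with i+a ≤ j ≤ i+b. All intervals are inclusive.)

Check <>[<=2] (busy & !req) at every j in [2,3]:
  j=2: holds (witness at 3)
  j=3: holds (witness at 3)
All positions satisfy it → formula holds.

True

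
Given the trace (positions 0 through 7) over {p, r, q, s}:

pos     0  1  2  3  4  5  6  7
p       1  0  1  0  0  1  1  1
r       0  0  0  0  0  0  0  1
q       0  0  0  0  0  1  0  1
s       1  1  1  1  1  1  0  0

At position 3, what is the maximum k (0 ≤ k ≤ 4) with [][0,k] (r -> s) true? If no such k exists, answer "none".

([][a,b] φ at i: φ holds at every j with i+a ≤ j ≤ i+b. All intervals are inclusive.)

3

(r -> s) must hold from j=3 onward; find where it first fails.
  j=3: holds
  j=4: holds
  j=5: holds
  j=6: holds
  j=7: fails
Holds on [3,6], so largest k = 3.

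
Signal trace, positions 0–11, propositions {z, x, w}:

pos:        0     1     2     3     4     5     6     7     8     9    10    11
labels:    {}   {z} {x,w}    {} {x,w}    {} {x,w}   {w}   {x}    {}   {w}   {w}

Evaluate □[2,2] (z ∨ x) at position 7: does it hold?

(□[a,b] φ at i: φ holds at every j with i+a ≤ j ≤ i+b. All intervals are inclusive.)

Check (z ∨ x) at every j in [9,9]:
  j=9: false
Fails at j=9 → formula fails.

Does not hold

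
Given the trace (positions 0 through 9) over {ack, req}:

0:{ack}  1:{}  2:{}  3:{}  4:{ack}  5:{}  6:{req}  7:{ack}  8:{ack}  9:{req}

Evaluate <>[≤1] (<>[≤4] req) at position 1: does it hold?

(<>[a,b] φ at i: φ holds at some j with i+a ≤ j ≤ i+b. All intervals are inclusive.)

Holds

Check <>[≤4] req at each j in [1,2]:
  j=1: fails (none in [1,5])
  j=2: holds (witness at 6)
Found at j=2 → formula holds.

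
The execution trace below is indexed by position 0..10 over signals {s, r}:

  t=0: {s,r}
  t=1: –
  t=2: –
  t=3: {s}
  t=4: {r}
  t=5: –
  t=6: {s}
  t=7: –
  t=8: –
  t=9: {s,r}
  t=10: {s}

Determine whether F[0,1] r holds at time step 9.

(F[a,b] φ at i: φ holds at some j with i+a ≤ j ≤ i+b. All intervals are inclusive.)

Holds

Check r at each j in [9,10]:
  j=9: true
  j=10: false
Found at j=9 → formula holds.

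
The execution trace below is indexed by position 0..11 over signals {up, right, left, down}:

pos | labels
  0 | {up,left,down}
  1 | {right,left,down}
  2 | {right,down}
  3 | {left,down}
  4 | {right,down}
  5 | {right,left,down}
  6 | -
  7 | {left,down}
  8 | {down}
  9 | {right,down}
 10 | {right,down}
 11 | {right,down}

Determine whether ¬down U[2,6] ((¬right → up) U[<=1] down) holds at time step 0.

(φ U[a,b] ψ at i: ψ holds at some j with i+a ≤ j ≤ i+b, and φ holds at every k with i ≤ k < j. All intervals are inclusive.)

Does not hold

Need some j in [2,6] with ((¬right → up) U[<=1] down), and ¬down at every k in [0,j-1].
  j=2: ((¬right → up) U[<=1] down) holds, but ¬down fails at k=0 → not this j.
  j=3: ((¬right → up) U[<=1] down) holds, but ¬down fails at k=0 → not this j.
  j=4: ((¬right → up) U[<=1] down) holds, but ¬down fails at k=0 → not this j.
  j=5: ((¬right → up) U[<=1] down) holds, but ¬down fails at k=0 → not this j.
  j=6: ((¬right → up) U[<=1] down) — fails.
No j in the window works → until fails.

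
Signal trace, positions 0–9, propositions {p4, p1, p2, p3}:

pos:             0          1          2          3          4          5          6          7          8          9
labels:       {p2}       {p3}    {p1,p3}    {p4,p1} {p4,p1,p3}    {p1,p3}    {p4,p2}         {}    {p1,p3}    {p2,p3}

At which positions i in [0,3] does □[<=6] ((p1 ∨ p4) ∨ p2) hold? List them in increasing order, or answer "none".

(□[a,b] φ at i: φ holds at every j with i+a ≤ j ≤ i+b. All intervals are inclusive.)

Evaluate at each i in [0,3]:
  i=0: ✗ (fails at j=1)
  i=1: ✗ (fails at j=1)
  i=2: ✗ (fails at j=7)
  i=3: ✗ (fails at j=7)

none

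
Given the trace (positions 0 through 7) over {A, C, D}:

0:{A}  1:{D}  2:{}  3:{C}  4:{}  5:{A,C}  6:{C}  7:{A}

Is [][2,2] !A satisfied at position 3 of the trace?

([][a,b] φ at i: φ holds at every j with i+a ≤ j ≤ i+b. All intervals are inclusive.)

False

Check !A at every j in [5,5]:
  j=5: false
Fails at j=5 → formula fails.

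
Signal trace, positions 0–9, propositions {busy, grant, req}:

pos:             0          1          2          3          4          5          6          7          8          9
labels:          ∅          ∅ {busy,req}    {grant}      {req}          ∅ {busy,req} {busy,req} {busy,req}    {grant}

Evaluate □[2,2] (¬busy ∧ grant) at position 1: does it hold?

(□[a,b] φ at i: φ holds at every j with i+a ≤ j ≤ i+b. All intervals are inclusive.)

True

Check (¬busy ∧ grant) at every j in [3,3]:
  j=3: true
All positions satisfy it → formula holds.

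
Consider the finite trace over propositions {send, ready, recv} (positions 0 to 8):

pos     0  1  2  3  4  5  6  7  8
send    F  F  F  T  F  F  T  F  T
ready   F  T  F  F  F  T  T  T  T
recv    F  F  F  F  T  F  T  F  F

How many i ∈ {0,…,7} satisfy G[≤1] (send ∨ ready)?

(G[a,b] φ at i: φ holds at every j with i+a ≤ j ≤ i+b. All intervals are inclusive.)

3

Evaluate at each i in [0,7]:
  i=0: ✗ (fails at j=0)
  i=1: ✗ (fails at j=2)
  i=2: ✗ (fails at j=2)
  i=3: ✗ (fails at j=4)
  i=4: ✗ (fails at j=4)
  i=5: ✓ (all of [5,6])
  i=6: ✓ (all of [6,7])
  i=7: ✓ (all of [7,8])
Positions where it holds: {5, 6, 7} → 3.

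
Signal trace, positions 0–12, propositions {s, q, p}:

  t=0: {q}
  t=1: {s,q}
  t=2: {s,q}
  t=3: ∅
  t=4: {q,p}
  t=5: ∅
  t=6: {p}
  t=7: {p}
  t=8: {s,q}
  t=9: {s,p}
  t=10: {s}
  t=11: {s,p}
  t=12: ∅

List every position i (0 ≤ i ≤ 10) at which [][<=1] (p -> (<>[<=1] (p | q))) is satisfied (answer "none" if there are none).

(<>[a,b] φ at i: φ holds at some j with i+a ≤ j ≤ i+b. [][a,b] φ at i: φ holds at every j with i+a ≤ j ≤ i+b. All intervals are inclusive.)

0, 1, 2, 3, 4, 5, 6, 7, 8, 9, 10

Evaluate at each i in [0,10]:
  i=0: ✓ (all of [0,1])
  i=1: ✓ (all of [1,2])
  i=2: ✓ (all of [2,3])
  i=3: ✓ (all of [3,4])
  i=4: ✓ (all of [4,5])
  i=5: ✓ (all of [5,6])
  i=6: ✓ (all of [6,7])
  i=7: ✓ (all of [7,8])
  i=8: ✓ (all of [8,9])
  i=9: ✓ (all of [9,10])
  i=10: ✓ (all of [10,11])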